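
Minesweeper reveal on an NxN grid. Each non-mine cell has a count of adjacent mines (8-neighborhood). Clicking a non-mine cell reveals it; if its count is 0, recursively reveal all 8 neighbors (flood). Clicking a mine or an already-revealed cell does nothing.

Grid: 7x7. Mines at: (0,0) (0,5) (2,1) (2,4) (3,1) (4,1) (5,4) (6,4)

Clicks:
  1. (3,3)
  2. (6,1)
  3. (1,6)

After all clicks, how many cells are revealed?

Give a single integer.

Answer: 10

Derivation:
Click 1 (3,3) count=1: revealed 1 new [(3,3)] -> total=1
Click 2 (6,1) count=0: revealed 8 new [(5,0) (5,1) (5,2) (5,3) (6,0) (6,1) (6,2) (6,3)] -> total=9
Click 3 (1,6) count=1: revealed 1 new [(1,6)] -> total=10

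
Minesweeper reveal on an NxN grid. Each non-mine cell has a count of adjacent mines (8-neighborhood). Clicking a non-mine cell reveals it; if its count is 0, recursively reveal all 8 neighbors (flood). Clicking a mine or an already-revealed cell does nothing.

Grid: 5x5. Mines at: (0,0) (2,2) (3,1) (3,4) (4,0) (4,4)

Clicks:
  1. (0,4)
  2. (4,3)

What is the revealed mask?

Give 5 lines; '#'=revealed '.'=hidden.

Click 1 (0,4) count=0: revealed 10 new [(0,1) (0,2) (0,3) (0,4) (1,1) (1,2) (1,3) (1,4) (2,3) (2,4)] -> total=10
Click 2 (4,3) count=2: revealed 1 new [(4,3)] -> total=11

Answer: .####
.####
...##
.....
...#.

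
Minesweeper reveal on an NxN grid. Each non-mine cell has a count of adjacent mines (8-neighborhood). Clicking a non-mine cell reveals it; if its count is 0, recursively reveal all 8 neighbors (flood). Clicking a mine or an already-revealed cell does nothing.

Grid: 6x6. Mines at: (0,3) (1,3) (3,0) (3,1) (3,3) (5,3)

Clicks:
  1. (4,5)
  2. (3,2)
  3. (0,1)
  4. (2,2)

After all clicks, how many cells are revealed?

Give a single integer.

Answer: 22

Derivation:
Click 1 (4,5) count=0: revealed 12 new [(0,4) (0,5) (1,4) (1,5) (2,4) (2,5) (3,4) (3,5) (4,4) (4,5) (5,4) (5,5)] -> total=12
Click 2 (3,2) count=2: revealed 1 new [(3,2)] -> total=13
Click 3 (0,1) count=0: revealed 9 new [(0,0) (0,1) (0,2) (1,0) (1,1) (1,2) (2,0) (2,1) (2,2)] -> total=22
Click 4 (2,2) count=3: revealed 0 new [(none)] -> total=22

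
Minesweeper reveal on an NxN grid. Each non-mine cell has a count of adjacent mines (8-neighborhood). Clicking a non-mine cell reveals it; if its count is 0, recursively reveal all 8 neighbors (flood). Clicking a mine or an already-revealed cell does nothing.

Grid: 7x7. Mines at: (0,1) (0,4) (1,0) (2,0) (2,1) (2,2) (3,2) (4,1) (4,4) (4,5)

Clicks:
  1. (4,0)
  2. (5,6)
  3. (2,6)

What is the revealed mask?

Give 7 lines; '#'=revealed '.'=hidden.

Answer: .....##
...####
...####
...####
#......
......#
.......

Derivation:
Click 1 (4,0) count=1: revealed 1 new [(4,0)] -> total=1
Click 2 (5,6) count=1: revealed 1 new [(5,6)] -> total=2
Click 3 (2,6) count=0: revealed 14 new [(0,5) (0,6) (1,3) (1,4) (1,5) (1,6) (2,3) (2,4) (2,5) (2,6) (3,3) (3,4) (3,5) (3,6)] -> total=16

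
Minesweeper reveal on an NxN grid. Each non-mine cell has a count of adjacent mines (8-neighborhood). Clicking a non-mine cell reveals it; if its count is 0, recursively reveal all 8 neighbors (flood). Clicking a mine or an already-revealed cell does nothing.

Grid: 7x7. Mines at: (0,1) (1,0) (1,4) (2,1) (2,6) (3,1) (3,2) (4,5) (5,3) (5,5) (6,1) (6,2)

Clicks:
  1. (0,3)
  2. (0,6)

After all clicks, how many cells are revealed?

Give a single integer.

Answer: 5

Derivation:
Click 1 (0,3) count=1: revealed 1 new [(0,3)] -> total=1
Click 2 (0,6) count=0: revealed 4 new [(0,5) (0,6) (1,5) (1,6)] -> total=5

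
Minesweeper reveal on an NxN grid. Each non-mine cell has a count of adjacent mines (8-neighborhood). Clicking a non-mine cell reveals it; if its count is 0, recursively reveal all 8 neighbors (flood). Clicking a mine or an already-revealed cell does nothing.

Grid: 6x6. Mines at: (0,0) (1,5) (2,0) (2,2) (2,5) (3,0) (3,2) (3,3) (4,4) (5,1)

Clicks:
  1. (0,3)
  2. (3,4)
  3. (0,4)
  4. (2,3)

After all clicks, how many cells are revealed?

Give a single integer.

Click 1 (0,3) count=0: revealed 8 new [(0,1) (0,2) (0,3) (0,4) (1,1) (1,2) (1,3) (1,4)] -> total=8
Click 2 (3,4) count=3: revealed 1 new [(3,4)] -> total=9
Click 3 (0,4) count=1: revealed 0 new [(none)] -> total=9
Click 4 (2,3) count=3: revealed 1 new [(2,3)] -> total=10

Answer: 10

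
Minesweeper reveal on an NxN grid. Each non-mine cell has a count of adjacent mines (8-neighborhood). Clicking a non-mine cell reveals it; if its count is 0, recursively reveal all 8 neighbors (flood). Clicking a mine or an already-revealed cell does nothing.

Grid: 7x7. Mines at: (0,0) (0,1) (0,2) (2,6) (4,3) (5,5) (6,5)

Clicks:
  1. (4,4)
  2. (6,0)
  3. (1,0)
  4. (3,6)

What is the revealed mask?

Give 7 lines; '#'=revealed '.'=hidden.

Click 1 (4,4) count=2: revealed 1 new [(4,4)] -> total=1
Click 2 (6,0) count=0: revealed 36 new [(0,3) (0,4) (0,5) (0,6) (1,0) (1,1) (1,2) (1,3) (1,4) (1,5) (1,6) (2,0) (2,1) (2,2) (2,3) (2,4) (2,5) (3,0) (3,1) (3,2) (3,3) (3,4) (3,5) (4,0) (4,1) (4,2) (5,0) (5,1) (5,2) (5,3) (5,4) (6,0) (6,1) (6,2) (6,3) (6,4)] -> total=37
Click 3 (1,0) count=2: revealed 0 new [(none)] -> total=37
Click 4 (3,6) count=1: revealed 1 new [(3,6)] -> total=38

Answer: ...####
#######
######.
#######
###.#..
#####..
#####..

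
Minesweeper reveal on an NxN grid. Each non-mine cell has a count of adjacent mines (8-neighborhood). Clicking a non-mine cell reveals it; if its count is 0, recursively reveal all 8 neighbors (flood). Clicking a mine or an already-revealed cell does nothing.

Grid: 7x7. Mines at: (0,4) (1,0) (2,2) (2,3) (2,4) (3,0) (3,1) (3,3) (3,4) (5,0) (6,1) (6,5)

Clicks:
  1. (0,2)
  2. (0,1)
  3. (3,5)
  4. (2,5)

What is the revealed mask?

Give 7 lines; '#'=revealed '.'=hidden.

Click 1 (0,2) count=0: revealed 6 new [(0,1) (0,2) (0,3) (1,1) (1,2) (1,3)] -> total=6
Click 2 (0,1) count=1: revealed 0 new [(none)] -> total=6
Click 3 (3,5) count=2: revealed 1 new [(3,5)] -> total=7
Click 4 (2,5) count=2: revealed 1 new [(2,5)] -> total=8

Answer: .###...
.###...
.....#.
.....#.
.......
.......
.......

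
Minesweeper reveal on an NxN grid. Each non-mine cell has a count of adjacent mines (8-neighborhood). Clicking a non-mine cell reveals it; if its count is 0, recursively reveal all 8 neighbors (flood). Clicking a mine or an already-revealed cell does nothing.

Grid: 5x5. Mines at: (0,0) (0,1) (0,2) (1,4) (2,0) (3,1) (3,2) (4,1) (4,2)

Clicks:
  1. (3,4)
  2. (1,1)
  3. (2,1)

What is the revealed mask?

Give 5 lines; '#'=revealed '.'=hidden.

Click 1 (3,4) count=0: revealed 6 new [(2,3) (2,4) (3,3) (3,4) (4,3) (4,4)] -> total=6
Click 2 (1,1) count=4: revealed 1 new [(1,1)] -> total=7
Click 3 (2,1) count=3: revealed 1 new [(2,1)] -> total=8

Answer: .....
.#...
.#.##
...##
...##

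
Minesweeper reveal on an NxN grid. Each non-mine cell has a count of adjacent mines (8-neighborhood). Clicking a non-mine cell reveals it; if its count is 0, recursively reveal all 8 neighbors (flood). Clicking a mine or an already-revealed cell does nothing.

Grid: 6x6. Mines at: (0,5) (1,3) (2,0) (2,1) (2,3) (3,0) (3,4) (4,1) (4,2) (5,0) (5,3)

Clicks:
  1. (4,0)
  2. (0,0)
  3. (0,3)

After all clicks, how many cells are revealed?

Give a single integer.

Click 1 (4,0) count=3: revealed 1 new [(4,0)] -> total=1
Click 2 (0,0) count=0: revealed 6 new [(0,0) (0,1) (0,2) (1,0) (1,1) (1,2)] -> total=7
Click 3 (0,3) count=1: revealed 1 new [(0,3)] -> total=8

Answer: 8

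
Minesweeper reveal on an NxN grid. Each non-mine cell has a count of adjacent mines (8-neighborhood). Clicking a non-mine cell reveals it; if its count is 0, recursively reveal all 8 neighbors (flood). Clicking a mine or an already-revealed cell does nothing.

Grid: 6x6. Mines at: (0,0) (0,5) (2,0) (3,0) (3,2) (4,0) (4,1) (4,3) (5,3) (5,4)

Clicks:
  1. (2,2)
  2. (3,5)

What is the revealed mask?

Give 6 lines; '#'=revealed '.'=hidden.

Click 1 (2,2) count=1: revealed 1 new [(2,2)] -> total=1
Click 2 (3,5) count=0: revealed 18 new [(0,1) (0,2) (0,3) (0,4) (1,1) (1,2) (1,3) (1,4) (1,5) (2,1) (2,3) (2,4) (2,5) (3,3) (3,4) (3,5) (4,4) (4,5)] -> total=19

Answer: .####.
.#####
.#####
...###
....##
......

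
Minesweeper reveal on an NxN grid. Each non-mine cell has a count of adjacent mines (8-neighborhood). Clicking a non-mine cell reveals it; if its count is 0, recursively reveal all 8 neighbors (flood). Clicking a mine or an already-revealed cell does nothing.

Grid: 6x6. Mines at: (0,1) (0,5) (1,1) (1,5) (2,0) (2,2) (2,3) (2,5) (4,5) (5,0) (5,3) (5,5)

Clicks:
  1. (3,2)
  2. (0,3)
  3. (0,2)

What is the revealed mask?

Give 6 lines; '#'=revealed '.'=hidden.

Answer: ..###.
..###.
......
..#...
......
......

Derivation:
Click 1 (3,2) count=2: revealed 1 new [(3,2)] -> total=1
Click 2 (0,3) count=0: revealed 6 new [(0,2) (0,3) (0,4) (1,2) (1,3) (1,4)] -> total=7
Click 3 (0,2) count=2: revealed 0 new [(none)] -> total=7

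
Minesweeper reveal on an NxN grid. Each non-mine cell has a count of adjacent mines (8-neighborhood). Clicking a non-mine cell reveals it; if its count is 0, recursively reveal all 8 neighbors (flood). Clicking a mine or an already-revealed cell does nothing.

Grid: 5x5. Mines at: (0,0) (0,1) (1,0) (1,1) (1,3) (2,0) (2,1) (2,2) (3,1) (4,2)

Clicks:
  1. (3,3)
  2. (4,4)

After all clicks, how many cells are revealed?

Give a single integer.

Click 1 (3,3) count=2: revealed 1 new [(3,3)] -> total=1
Click 2 (4,4) count=0: revealed 5 new [(2,3) (2,4) (3,4) (4,3) (4,4)] -> total=6

Answer: 6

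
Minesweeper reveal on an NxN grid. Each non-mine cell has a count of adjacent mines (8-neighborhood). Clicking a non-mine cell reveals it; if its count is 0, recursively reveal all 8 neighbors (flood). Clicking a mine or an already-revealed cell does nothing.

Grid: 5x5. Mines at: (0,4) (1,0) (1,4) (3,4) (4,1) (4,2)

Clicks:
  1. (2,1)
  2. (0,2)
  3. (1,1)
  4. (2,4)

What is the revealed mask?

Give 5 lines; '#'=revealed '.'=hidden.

Answer: .###.
.###.
.####
.###.
.....

Derivation:
Click 1 (2,1) count=1: revealed 1 new [(2,1)] -> total=1
Click 2 (0,2) count=0: revealed 11 new [(0,1) (0,2) (0,3) (1,1) (1,2) (1,3) (2,2) (2,3) (3,1) (3,2) (3,3)] -> total=12
Click 3 (1,1) count=1: revealed 0 new [(none)] -> total=12
Click 4 (2,4) count=2: revealed 1 new [(2,4)] -> total=13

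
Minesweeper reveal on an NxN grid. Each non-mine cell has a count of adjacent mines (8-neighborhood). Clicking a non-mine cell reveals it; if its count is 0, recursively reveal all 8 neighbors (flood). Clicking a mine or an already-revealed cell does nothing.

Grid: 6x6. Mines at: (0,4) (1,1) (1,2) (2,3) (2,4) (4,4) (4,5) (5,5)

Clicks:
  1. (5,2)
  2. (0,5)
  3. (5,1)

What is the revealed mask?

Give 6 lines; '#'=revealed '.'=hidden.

Click 1 (5,2) count=0: revealed 15 new [(2,0) (2,1) (2,2) (3,0) (3,1) (3,2) (3,3) (4,0) (4,1) (4,2) (4,3) (5,0) (5,1) (5,2) (5,3)] -> total=15
Click 2 (0,5) count=1: revealed 1 new [(0,5)] -> total=16
Click 3 (5,1) count=0: revealed 0 new [(none)] -> total=16

Answer: .....#
......
###...
####..
####..
####..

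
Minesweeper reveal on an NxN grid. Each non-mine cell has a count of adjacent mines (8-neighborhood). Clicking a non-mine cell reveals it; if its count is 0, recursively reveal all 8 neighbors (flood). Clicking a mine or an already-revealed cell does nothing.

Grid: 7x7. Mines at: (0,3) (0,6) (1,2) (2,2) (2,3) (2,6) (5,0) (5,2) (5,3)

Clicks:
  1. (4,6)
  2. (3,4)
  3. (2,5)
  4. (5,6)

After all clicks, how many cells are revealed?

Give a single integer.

Click 1 (4,6) count=0: revealed 12 new [(3,4) (3,5) (3,6) (4,4) (4,5) (4,6) (5,4) (5,5) (5,6) (6,4) (6,5) (6,6)] -> total=12
Click 2 (3,4) count=1: revealed 0 new [(none)] -> total=12
Click 3 (2,5) count=1: revealed 1 new [(2,5)] -> total=13
Click 4 (5,6) count=0: revealed 0 new [(none)] -> total=13

Answer: 13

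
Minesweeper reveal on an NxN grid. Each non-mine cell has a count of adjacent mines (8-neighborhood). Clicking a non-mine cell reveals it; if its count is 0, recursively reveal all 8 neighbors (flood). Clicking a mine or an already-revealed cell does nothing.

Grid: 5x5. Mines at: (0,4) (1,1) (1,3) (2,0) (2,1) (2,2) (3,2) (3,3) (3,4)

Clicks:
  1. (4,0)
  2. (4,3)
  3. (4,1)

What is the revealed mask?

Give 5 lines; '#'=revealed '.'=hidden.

Answer: .....
.....
.....
##...
##.#.

Derivation:
Click 1 (4,0) count=0: revealed 4 new [(3,0) (3,1) (4,0) (4,1)] -> total=4
Click 2 (4,3) count=3: revealed 1 new [(4,3)] -> total=5
Click 3 (4,1) count=1: revealed 0 new [(none)] -> total=5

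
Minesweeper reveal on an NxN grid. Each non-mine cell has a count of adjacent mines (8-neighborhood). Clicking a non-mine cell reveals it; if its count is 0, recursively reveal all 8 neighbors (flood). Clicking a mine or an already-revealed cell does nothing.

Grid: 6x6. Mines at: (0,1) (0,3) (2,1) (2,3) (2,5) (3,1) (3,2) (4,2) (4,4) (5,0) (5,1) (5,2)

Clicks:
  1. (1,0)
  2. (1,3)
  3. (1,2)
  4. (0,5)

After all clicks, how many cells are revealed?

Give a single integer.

Answer: 7

Derivation:
Click 1 (1,0) count=2: revealed 1 new [(1,0)] -> total=1
Click 2 (1,3) count=2: revealed 1 new [(1,3)] -> total=2
Click 3 (1,2) count=4: revealed 1 new [(1,2)] -> total=3
Click 4 (0,5) count=0: revealed 4 new [(0,4) (0,5) (1,4) (1,5)] -> total=7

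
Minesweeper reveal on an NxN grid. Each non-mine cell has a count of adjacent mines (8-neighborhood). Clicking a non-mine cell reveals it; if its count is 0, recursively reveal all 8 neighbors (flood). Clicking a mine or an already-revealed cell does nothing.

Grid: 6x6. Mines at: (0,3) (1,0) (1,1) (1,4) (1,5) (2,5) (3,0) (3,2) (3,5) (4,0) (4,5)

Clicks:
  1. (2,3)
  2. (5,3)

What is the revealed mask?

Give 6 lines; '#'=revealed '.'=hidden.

Click 1 (2,3) count=2: revealed 1 new [(2,3)] -> total=1
Click 2 (5,3) count=0: revealed 8 new [(4,1) (4,2) (4,3) (4,4) (5,1) (5,2) (5,3) (5,4)] -> total=9

Answer: ......
......
...#..
......
.####.
.####.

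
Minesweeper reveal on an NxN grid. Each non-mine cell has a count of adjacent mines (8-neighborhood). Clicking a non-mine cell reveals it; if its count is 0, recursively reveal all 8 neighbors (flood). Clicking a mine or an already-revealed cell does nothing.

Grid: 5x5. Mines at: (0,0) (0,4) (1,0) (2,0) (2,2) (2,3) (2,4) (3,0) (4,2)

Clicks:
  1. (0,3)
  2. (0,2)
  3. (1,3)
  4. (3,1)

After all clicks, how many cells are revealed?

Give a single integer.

Click 1 (0,3) count=1: revealed 1 new [(0,3)] -> total=1
Click 2 (0,2) count=0: revealed 5 new [(0,1) (0,2) (1,1) (1,2) (1,3)] -> total=6
Click 3 (1,3) count=4: revealed 0 new [(none)] -> total=6
Click 4 (3,1) count=4: revealed 1 new [(3,1)] -> total=7

Answer: 7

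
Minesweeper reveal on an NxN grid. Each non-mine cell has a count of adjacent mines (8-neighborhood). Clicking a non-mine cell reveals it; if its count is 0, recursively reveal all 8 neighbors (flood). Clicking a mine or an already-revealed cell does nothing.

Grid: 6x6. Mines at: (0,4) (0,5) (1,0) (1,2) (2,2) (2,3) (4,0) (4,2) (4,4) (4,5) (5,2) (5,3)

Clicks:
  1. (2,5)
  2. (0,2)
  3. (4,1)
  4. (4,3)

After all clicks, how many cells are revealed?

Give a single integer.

Answer: 9

Derivation:
Click 1 (2,5) count=0: revealed 6 new [(1,4) (1,5) (2,4) (2,5) (3,4) (3,5)] -> total=6
Click 2 (0,2) count=1: revealed 1 new [(0,2)] -> total=7
Click 3 (4,1) count=3: revealed 1 new [(4,1)] -> total=8
Click 4 (4,3) count=4: revealed 1 new [(4,3)] -> total=9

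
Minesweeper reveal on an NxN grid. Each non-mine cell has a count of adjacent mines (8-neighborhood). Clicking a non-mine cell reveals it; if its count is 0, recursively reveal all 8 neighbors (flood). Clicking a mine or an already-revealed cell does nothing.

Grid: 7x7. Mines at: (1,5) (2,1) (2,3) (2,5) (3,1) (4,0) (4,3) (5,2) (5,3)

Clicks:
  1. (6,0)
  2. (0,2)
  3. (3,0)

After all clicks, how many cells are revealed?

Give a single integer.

Click 1 (6,0) count=0: revealed 4 new [(5,0) (5,1) (6,0) (6,1)] -> total=4
Click 2 (0,2) count=0: revealed 10 new [(0,0) (0,1) (0,2) (0,3) (0,4) (1,0) (1,1) (1,2) (1,3) (1,4)] -> total=14
Click 3 (3,0) count=3: revealed 1 new [(3,0)] -> total=15

Answer: 15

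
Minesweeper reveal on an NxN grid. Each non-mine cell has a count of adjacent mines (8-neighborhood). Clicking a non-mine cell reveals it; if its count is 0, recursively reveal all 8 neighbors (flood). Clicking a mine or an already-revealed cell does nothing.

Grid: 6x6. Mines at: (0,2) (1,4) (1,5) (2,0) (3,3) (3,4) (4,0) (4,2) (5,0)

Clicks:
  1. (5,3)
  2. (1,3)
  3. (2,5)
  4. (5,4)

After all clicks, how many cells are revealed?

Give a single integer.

Click 1 (5,3) count=1: revealed 1 new [(5,3)] -> total=1
Click 2 (1,3) count=2: revealed 1 new [(1,3)] -> total=2
Click 3 (2,5) count=3: revealed 1 new [(2,5)] -> total=3
Click 4 (5,4) count=0: revealed 5 new [(4,3) (4,4) (4,5) (5,4) (5,5)] -> total=8

Answer: 8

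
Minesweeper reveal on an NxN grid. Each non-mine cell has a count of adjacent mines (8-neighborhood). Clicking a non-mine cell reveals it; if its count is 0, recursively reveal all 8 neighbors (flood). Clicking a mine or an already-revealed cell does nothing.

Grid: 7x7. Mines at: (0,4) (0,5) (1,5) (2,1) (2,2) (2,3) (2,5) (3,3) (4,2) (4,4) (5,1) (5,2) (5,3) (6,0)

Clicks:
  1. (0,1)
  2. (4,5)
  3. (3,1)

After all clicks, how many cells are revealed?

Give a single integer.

Answer: 10

Derivation:
Click 1 (0,1) count=0: revealed 8 new [(0,0) (0,1) (0,2) (0,3) (1,0) (1,1) (1,2) (1,3)] -> total=8
Click 2 (4,5) count=1: revealed 1 new [(4,5)] -> total=9
Click 3 (3,1) count=3: revealed 1 new [(3,1)] -> total=10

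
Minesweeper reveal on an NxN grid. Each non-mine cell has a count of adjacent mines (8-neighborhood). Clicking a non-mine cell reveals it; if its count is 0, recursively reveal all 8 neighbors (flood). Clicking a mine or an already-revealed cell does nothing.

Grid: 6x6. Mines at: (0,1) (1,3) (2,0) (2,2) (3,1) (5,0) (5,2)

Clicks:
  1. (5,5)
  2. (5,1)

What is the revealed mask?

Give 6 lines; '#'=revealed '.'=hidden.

Click 1 (5,5) count=0: revealed 16 new [(0,4) (0,5) (1,4) (1,5) (2,3) (2,4) (2,5) (3,3) (3,4) (3,5) (4,3) (4,4) (4,5) (5,3) (5,4) (5,5)] -> total=16
Click 2 (5,1) count=2: revealed 1 new [(5,1)] -> total=17

Answer: ....##
....##
...###
...###
...###
.#.###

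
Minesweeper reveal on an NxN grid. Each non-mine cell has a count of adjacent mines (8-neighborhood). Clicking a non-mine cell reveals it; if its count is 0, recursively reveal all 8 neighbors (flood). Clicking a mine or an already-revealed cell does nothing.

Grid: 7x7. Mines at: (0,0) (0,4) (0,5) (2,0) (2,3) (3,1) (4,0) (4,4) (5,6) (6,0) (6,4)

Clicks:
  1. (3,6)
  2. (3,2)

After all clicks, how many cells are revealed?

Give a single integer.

Click 1 (3,6) count=0: revealed 11 new [(1,4) (1,5) (1,6) (2,4) (2,5) (2,6) (3,4) (3,5) (3,6) (4,5) (4,6)] -> total=11
Click 2 (3,2) count=2: revealed 1 new [(3,2)] -> total=12

Answer: 12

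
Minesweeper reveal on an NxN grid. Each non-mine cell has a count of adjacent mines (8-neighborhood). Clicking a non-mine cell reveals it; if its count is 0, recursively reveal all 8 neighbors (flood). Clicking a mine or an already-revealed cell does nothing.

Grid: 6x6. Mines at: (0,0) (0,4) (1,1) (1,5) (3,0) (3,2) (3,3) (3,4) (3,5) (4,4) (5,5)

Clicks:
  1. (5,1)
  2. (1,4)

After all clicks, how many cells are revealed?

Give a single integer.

Click 1 (5,1) count=0: revealed 8 new [(4,0) (4,1) (4,2) (4,3) (5,0) (5,1) (5,2) (5,3)] -> total=8
Click 2 (1,4) count=2: revealed 1 new [(1,4)] -> total=9

Answer: 9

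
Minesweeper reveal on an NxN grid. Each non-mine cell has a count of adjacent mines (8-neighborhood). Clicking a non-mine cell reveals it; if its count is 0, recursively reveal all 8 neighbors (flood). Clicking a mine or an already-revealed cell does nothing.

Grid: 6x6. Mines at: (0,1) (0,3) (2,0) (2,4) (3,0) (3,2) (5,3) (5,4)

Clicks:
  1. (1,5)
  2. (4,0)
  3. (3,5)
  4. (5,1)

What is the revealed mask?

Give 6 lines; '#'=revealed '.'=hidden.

Answer: ......
.....#
......
.....#
###...
###...

Derivation:
Click 1 (1,5) count=1: revealed 1 new [(1,5)] -> total=1
Click 2 (4,0) count=1: revealed 1 new [(4,0)] -> total=2
Click 3 (3,5) count=1: revealed 1 new [(3,5)] -> total=3
Click 4 (5,1) count=0: revealed 5 new [(4,1) (4,2) (5,0) (5,1) (5,2)] -> total=8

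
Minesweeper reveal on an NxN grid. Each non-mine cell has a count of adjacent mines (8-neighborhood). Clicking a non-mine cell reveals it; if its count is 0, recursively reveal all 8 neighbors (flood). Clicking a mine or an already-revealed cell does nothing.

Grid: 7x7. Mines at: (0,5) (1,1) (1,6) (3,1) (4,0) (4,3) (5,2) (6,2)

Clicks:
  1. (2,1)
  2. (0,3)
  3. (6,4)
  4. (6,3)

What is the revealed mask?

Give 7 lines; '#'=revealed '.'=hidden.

Answer: ..###..
..####.
.######
..#####
....###
...####
...####

Derivation:
Click 1 (2,1) count=2: revealed 1 new [(2,1)] -> total=1
Click 2 (0,3) count=0: revealed 28 new [(0,2) (0,3) (0,4) (1,2) (1,3) (1,4) (1,5) (2,2) (2,3) (2,4) (2,5) (2,6) (3,2) (3,3) (3,4) (3,5) (3,6) (4,4) (4,5) (4,6) (5,3) (5,4) (5,5) (5,6) (6,3) (6,4) (6,5) (6,6)] -> total=29
Click 3 (6,4) count=0: revealed 0 new [(none)] -> total=29
Click 4 (6,3) count=2: revealed 0 new [(none)] -> total=29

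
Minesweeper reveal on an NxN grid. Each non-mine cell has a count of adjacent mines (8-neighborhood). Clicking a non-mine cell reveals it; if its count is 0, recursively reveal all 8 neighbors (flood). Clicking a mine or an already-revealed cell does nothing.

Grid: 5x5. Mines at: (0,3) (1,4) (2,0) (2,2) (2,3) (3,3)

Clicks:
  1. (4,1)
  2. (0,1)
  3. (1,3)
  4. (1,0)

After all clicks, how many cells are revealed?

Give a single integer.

Answer: 13

Derivation:
Click 1 (4,1) count=0: revealed 6 new [(3,0) (3,1) (3,2) (4,0) (4,1) (4,2)] -> total=6
Click 2 (0,1) count=0: revealed 6 new [(0,0) (0,1) (0,2) (1,0) (1,1) (1,2)] -> total=12
Click 3 (1,3) count=4: revealed 1 new [(1,3)] -> total=13
Click 4 (1,0) count=1: revealed 0 new [(none)] -> total=13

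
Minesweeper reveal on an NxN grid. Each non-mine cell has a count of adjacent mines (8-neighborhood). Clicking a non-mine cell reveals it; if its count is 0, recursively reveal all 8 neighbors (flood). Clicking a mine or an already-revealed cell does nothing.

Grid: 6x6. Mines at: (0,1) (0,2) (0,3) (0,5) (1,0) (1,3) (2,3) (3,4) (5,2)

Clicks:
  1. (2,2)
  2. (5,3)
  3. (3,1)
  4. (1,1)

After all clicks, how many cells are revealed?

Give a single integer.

Answer: 13

Derivation:
Click 1 (2,2) count=2: revealed 1 new [(2,2)] -> total=1
Click 2 (5,3) count=1: revealed 1 new [(5,3)] -> total=2
Click 3 (3,1) count=0: revealed 10 new [(2,0) (2,1) (3,0) (3,1) (3,2) (4,0) (4,1) (4,2) (5,0) (5,1)] -> total=12
Click 4 (1,1) count=3: revealed 1 new [(1,1)] -> total=13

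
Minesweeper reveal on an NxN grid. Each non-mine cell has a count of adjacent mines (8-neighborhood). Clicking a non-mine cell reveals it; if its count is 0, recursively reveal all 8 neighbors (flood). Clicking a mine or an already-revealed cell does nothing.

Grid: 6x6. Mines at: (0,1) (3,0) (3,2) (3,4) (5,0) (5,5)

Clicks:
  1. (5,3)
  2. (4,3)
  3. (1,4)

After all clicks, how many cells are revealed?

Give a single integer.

Click 1 (5,3) count=0: revealed 8 new [(4,1) (4,2) (4,3) (4,4) (5,1) (5,2) (5,3) (5,4)] -> total=8
Click 2 (4,3) count=2: revealed 0 new [(none)] -> total=8
Click 3 (1,4) count=0: revealed 12 new [(0,2) (0,3) (0,4) (0,5) (1,2) (1,3) (1,4) (1,5) (2,2) (2,3) (2,4) (2,5)] -> total=20

Answer: 20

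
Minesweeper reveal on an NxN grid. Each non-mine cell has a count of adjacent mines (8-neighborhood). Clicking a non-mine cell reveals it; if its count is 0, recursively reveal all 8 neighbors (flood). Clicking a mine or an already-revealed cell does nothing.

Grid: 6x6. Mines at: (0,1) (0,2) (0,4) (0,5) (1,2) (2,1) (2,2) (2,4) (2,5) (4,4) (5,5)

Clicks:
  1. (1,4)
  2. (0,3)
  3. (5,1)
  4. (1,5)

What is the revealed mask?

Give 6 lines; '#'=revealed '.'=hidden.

Click 1 (1,4) count=4: revealed 1 new [(1,4)] -> total=1
Click 2 (0,3) count=3: revealed 1 new [(0,3)] -> total=2
Click 3 (5,1) count=0: revealed 12 new [(3,0) (3,1) (3,2) (3,3) (4,0) (4,1) (4,2) (4,3) (5,0) (5,1) (5,2) (5,3)] -> total=14
Click 4 (1,5) count=4: revealed 1 new [(1,5)] -> total=15

Answer: ...#..
....##
......
####..
####..
####..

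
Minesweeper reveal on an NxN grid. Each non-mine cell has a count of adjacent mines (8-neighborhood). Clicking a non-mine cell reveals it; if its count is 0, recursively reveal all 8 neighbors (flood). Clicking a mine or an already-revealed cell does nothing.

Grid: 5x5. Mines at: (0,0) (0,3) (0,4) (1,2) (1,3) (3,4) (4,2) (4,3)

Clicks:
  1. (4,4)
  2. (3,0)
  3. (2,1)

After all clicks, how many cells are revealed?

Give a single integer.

Answer: 9

Derivation:
Click 1 (4,4) count=2: revealed 1 new [(4,4)] -> total=1
Click 2 (3,0) count=0: revealed 8 new [(1,0) (1,1) (2,0) (2,1) (3,0) (3,1) (4,0) (4,1)] -> total=9
Click 3 (2,1) count=1: revealed 0 new [(none)] -> total=9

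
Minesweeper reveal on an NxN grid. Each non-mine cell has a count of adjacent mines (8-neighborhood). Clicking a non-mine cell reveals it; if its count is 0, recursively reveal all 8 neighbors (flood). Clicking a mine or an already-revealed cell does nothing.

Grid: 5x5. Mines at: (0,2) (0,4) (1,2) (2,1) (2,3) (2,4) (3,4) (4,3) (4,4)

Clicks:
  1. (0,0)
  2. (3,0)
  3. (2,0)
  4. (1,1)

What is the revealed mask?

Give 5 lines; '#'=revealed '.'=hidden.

Answer: ##...
##...
#....
#....
.....

Derivation:
Click 1 (0,0) count=0: revealed 4 new [(0,0) (0,1) (1,0) (1,1)] -> total=4
Click 2 (3,0) count=1: revealed 1 new [(3,0)] -> total=5
Click 3 (2,0) count=1: revealed 1 new [(2,0)] -> total=6
Click 4 (1,1) count=3: revealed 0 new [(none)] -> total=6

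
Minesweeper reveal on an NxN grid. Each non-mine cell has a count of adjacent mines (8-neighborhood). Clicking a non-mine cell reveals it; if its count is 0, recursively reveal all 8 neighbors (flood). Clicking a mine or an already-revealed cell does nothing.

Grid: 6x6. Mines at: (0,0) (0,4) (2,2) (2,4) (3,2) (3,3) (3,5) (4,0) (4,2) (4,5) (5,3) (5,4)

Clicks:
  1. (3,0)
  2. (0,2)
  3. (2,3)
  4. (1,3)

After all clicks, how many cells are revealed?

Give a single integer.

Click 1 (3,0) count=1: revealed 1 new [(3,0)] -> total=1
Click 2 (0,2) count=0: revealed 6 new [(0,1) (0,2) (0,3) (1,1) (1,2) (1,3)] -> total=7
Click 3 (2,3) count=4: revealed 1 new [(2,3)] -> total=8
Click 4 (1,3) count=3: revealed 0 new [(none)] -> total=8

Answer: 8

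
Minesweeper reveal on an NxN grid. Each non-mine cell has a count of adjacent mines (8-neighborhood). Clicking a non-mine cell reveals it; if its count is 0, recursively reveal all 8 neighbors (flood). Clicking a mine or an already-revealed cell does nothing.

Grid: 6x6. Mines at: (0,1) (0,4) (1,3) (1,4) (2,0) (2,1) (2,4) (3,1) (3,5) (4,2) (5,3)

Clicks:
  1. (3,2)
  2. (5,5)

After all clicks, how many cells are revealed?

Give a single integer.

Click 1 (3,2) count=3: revealed 1 new [(3,2)] -> total=1
Click 2 (5,5) count=0: revealed 4 new [(4,4) (4,5) (5,4) (5,5)] -> total=5

Answer: 5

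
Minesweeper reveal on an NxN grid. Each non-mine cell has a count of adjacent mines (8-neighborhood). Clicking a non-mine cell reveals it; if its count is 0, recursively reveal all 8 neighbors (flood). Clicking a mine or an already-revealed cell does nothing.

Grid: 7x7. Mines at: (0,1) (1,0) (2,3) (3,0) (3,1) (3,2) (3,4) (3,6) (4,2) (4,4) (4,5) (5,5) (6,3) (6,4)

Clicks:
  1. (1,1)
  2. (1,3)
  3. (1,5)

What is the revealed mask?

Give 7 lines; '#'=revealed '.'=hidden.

Click 1 (1,1) count=2: revealed 1 new [(1,1)] -> total=1
Click 2 (1,3) count=1: revealed 1 new [(1,3)] -> total=2
Click 3 (1,5) count=0: revealed 12 new [(0,2) (0,3) (0,4) (0,5) (0,6) (1,2) (1,4) (1,5) (1,6) (2,4) (2,5) (2,6)] -> total=14

Answer: ..#####
.######
....###
.......
.......
.......
.......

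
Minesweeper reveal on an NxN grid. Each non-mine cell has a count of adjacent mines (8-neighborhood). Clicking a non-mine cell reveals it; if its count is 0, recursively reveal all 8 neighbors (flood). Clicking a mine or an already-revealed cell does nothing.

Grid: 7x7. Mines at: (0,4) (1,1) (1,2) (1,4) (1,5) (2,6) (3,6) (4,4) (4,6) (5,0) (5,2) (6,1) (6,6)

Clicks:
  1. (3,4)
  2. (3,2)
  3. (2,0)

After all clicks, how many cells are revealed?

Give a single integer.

Click 1 (3,4) count=1: revealed 1 new [(3,4)] -> total=1
Click 2 (3,2) count=0: revealed 12 new [(2,0) (2,1) (2,2) (2,3) (3,0) (3,1) (3,2) (3,3) (4,0) (4,1) (4,2) (4,3)] -> total=13
Click 3 (2,0) count=1: revealed 0 new [(none)] -> total=13

Answer: 13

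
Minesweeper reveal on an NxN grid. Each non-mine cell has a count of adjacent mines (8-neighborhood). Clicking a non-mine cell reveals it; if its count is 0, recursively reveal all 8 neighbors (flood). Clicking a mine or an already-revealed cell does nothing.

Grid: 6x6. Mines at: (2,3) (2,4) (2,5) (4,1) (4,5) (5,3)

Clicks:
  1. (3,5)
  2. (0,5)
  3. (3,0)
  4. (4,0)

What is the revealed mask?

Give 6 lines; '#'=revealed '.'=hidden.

Answer: ######
######
###...
###..#
#.....
......

Derivation:
Click 1 (3,5) count=3: revealed 1 new [(3,5)] -> total=1
Click 2 (0,5) count=0: revealed 18 new [(0,0) (0,1) (0,2) (0,3) (0,4) (0,5) (1,0) (1,1) (1,2) (1,3) (1,4) (1,5) (2,0) (2,1) (2,2) (3,0) (3,1) (3,2)] -> total=19
Click 3 (3,0) count=1: revealed 0 new [(none)] -> total=19
Click 4 (4,0) count=1: revealed 1 new [(4,0)] -> total=20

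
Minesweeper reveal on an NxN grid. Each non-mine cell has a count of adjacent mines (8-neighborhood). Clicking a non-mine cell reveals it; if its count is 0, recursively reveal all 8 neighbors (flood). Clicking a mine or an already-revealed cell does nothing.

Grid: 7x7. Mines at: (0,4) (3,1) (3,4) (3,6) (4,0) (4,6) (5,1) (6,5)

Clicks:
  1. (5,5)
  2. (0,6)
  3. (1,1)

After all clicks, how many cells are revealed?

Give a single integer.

Answer: 19

Derivation:
Click 1 (5,5) count=2: revealed 1 new [(5,5)] -> total=1
Click 2 (0,6) count=0: revealed 6 new [(0,5) (0,6) (1,5) (1,6) (2,5) (2,6)] -> total=7
Click 3 (1,1) count=0: revealed 12 new [(0,0) (0,1) (0,2) (0,3) (1,0) (1,1) (1,2) (1,3) (2,0) (2,1) (2,2) (2,3)] -> total=19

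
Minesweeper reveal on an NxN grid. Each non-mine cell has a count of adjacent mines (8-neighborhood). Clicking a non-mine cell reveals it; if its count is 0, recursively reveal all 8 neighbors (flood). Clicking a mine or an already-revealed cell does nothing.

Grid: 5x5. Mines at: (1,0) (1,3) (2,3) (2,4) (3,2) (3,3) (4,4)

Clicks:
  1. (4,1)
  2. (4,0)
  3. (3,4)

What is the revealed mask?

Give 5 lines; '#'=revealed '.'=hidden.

Click 1 (4,1) count=1: revealed 1 new [(4,1)] -> total=1
Click 2 (4,0) count=0: revealed 5 new [(2,0) (2,1) (3,0) (3,1) (4,0)] -> total=6
Click 3 (3,4) count=4: revealed 1 new [(3,4)] -> total=7

Answer: .....
.....
##...
##..#
##...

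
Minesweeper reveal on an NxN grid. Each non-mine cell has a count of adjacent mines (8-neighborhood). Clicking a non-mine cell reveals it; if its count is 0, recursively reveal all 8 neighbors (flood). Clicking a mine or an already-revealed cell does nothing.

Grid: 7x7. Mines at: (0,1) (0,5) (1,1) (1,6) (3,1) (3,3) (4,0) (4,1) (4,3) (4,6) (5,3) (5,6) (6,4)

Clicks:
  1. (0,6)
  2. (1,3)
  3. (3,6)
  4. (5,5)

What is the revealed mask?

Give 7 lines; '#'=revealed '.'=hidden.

Click 1 (0,6) count=2: revealed 1 new [(0,6)] -> total=1
Click 2 (1,3) count=0: revealed 9 new [(0,2) (0,3) (0,4) (1,2) (1,3) (1,4) (2,2) (2,3) (2,4)] -> total=10
Click 3 (3,6) count=1: revealed 1 new [(3,6)] -> total=11
Click 4 (5,5) count=3: revealed 1 new [(5,5)] -> total=12

Answer: ..###.#
..###..
..###..
......#
.......
.....#.
.......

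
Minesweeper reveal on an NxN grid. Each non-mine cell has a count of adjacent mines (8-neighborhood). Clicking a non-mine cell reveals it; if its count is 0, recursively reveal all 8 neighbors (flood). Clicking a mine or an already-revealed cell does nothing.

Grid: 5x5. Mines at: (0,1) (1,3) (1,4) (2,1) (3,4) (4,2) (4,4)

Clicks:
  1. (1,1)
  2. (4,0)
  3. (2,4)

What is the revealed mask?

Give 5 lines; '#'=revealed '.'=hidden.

Answer: .....
.#...
....#
##...
##...

Derivation:
Click 1 (1,1) count=2: revealed 1 new [(1,1)] -> total=1
Click 2 (4,0) count=0: revealed 4 new [(3,0) (3,1) (4,0) (4,1)] -> total=5
Click 3 (2,4) count=3: revealed 1 new [(2,4)] -> total=6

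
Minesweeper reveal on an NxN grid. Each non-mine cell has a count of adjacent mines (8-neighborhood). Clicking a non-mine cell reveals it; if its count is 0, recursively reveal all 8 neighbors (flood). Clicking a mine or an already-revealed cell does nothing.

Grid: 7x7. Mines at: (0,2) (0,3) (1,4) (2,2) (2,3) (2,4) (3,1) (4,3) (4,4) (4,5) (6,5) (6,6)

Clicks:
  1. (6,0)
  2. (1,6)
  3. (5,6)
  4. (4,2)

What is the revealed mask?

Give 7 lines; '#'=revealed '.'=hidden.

Click 1 (6,0) count=0: revealed 13 new [(4,0) (4,1) (4,2) (5,0) (5,1) (5,2) (5,3) (5,4) (6,0) (6,1) (6,2) (6,3) (6,4)] -> total=13
Click 2 (1,6) count=0: revealed 8 new [(0,5) (0,6) (1,5) (1,6) (2,5) (2,6) (3,5) (3,6)] -> total=21
Click 3 (5,6) count=3: revealed 1 new [(5,6)] -> total=22
Click 4 (4,2) count=2: revealed 0 new [(none)] -> total=22

Answer: .....##
.....##
.....##
.....##
###....
#####.#
#####..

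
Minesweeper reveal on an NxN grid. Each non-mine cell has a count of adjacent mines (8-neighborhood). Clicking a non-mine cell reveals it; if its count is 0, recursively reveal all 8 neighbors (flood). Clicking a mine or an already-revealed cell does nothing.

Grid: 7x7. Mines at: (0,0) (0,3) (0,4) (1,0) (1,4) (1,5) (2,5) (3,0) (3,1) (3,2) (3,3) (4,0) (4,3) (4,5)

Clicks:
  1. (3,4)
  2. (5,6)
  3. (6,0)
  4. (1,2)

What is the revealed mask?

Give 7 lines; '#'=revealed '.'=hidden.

Click 1 (3,4) count=4: revealed 1 new [(3,4)] -> total=1
Click 2 (5,6) count=1: revealed 1 new [(5,6)] -> total=2
Click 3 (6,0) count=0: revealed 13 new [(5,0) (5,1) (5,2) (5,3) (5,4) (5,5) (6,0) (6,1) (6,2) (6,3) (6,4) (6,5) (6,6)] -> total=15
Click 4 (1,2) count=1: revealed 1 new [(1,2)] -> total=16

Answer: .......
..#....
.......
....#..
.......
#######
#######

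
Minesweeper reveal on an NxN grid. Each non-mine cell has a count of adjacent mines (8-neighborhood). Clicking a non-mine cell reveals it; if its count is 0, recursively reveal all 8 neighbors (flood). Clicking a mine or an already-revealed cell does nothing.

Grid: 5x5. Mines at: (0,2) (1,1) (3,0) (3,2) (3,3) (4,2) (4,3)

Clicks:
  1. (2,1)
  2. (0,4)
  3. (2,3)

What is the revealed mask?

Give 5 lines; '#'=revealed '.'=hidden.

Click 1 (2,1) count=3: revealed 1 new [(2,1)] -> total=1
Click 2 (0,4) count=0: revealed 6 new [(0,3) (0,4) (1,3) (1,4) (2,3) (2,4)] -> total=7
Click 3 (2,3) count=2: revealed 0 new [(none)] -> total=7

Answer: ...##
...##
.#.##
.....
.....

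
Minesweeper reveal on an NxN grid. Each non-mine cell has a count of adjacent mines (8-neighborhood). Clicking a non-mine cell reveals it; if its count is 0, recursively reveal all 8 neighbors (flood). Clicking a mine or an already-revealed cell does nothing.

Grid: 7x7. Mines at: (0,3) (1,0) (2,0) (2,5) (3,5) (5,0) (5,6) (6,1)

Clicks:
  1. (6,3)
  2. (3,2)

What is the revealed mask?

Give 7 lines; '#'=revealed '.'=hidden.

Click 1 (6,3) count=0: revealed 26 new [(1,1) (1,2) (1,3) (1,4) (2,1) (2,2) (2,3) (2,4) (3,1) (3,2) (3,3) (3,4) (4,1) (4,2) (4,3) (4,4) (4,5) (5,1) (5,2) (5,3) (5,4) (5,5) (6,2) (6,3) (6,4) (6,5)] -> total=26
Click 2 (3,2) count=0: revealed 0 new [(none)] -> total=26

Answer: .......
.####..
.####..
.####..
.#####.
.#####.
..####.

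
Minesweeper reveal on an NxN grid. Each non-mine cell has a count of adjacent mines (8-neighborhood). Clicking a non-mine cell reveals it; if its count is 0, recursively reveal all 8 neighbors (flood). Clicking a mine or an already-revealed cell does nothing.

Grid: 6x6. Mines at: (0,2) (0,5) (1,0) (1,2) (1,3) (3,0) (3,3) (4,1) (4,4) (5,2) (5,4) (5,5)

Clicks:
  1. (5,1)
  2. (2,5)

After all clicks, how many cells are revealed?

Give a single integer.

Click 1 (5,1) count=2: revealed 1 new [(5,1)] -> total=1
Click 2 (2,5) count=0: revealed 6 new [(1,4) (1,5) (2,4) (2,5) (3,4) (3,5)] -> total=7

Answer: 7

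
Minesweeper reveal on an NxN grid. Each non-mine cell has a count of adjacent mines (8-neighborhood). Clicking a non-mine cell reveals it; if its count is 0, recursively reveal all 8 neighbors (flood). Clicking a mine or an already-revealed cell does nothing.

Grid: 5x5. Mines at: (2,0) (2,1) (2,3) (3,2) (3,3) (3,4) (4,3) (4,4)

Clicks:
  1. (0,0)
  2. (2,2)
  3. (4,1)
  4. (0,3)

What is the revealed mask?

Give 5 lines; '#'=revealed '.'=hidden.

Answer: #####
#####
..#..
.....
.#...

Derivation:
Click 1 (0,0) count=0: revealed 10 new [(0,0) (0,1) (0,2) (0,3) (0,4) (1,0) (1,1) (1,2) (1,3) (1,4)] -> total=10
Click 2 (2,2) count=4: revealed 1 new [(2,2)] -> total=11
Click 3 (4,1) count=1: revealed 1 new [(4,1)] -> total=12
Click 4 (0,3) count=0: revealed 0 new [(none)] -> total=12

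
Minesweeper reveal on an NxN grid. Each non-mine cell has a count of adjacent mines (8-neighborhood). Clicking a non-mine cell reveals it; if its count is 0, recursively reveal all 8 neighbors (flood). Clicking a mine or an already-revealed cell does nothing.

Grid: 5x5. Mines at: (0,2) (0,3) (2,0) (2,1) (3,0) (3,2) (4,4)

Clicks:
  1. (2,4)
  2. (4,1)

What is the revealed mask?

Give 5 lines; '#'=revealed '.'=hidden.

Click 1 (2,4) count=0: revealed 6 new [(1,3) (1,4) (2,3) (2,4) (3,3) (3,4)] -> total=6
Click 2 (4,1) count=2: revealed 1 new [(4,1)] -> total=7

Answer: .....
...##
...##
...##
.#...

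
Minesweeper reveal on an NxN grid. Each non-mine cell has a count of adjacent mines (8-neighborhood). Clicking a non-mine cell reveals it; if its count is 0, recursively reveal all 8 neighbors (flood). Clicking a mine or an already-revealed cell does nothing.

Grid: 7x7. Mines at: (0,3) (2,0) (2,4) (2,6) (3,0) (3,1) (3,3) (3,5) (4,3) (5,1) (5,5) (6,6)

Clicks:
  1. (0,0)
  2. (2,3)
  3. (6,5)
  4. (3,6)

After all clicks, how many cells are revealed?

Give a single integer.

Click 1 (0,0) count=0: revealed 6 new [(0,0) (0,1) (0,2) (1,0) (1,1) (1,2)] -> total=6
Click 2 (2,3) count=2: revealed 1 new [(2,3)] -> total=7
Click 3 (6,5) count=2: revealed 1 new [(6,5)] -> total=8
Click 4 (3,6) count=2: revealed 1 new [(3,6)] -> total=9

Answer: 9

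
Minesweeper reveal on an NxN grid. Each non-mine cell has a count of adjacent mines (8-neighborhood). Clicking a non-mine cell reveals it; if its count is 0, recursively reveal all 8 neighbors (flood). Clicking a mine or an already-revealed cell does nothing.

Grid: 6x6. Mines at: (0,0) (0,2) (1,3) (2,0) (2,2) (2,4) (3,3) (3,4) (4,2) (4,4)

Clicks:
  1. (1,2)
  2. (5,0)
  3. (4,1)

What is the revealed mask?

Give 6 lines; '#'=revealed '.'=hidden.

Answer: ......
..#...
......
##....
##....
##....

Derivation:
Click 1 (1,2) count=3: revealed 1 new [(1,2)] -> total=1
Click 2 (5,0) count=0: revealed 6 new [(3,0) (3,1) (4,0) (4,1) (5,0) (5,1)] -> total=7
Click 3 (4,1) count=1: revealed 0 new [(none)] -> total=7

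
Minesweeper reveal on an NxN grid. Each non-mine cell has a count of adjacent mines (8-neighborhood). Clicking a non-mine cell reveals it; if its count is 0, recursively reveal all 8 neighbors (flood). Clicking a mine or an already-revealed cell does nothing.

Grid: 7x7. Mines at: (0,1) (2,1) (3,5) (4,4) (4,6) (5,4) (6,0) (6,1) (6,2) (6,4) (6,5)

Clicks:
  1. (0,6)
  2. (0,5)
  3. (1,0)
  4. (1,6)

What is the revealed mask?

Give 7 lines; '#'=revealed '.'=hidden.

Click 1 (0,6) count=0: revealed 18 new [(0,2) (0,3) (0,4) (0,5) (0,6) (1,2) (1,3) (1,4) (1,5) (1,6) (2,2) (2,3) (2,4) (2,5) (2,6) (3,2) (3,3) (3,4)] -> total=18
Click 2 (0,5) count=0: revealed 0 new [(none)] -> total=18
Click 3 (1,0) count=2: revealed 1 new [(1,0)] -> total=19
Click 4 (1,6) count=0: revealed 0 new [(none)] -> total=19

Answer: ..#####
#.#####
..#####
..###..
.......
.......
.......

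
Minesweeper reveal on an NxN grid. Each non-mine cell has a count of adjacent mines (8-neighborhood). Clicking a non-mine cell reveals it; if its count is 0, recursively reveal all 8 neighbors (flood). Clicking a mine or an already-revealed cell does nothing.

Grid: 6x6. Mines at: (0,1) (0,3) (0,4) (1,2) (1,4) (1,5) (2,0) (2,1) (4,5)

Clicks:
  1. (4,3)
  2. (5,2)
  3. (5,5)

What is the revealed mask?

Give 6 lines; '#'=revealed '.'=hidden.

Click 1 (4,3) count=0: revealed 18 new [(2,2) (2,3) (2,4) (3,0) (3,1) (3,2) (3,3) (3,4) (4,0) (4,1) (4,2) (4,3) (4,4) (5,0) (5,1) (5,2) (5,3) (5,4)] -> total=18
Click 2 (5,2) count=0: revealed 0 new [(none)] -> total=18
Click 3 (5,5) count=1: revealed 1 new [(5,5)] -> total=19

Answer: ......
......
..###.
#####.
#####.
######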